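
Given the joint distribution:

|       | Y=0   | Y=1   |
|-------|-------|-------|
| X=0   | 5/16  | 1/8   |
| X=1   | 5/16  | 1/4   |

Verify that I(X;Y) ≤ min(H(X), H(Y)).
Marginal P(X) (row sums):
  P(X=0) = 5/16 + 1/8 = 7/16
  P(X=1) = 5/16 + 1/4 = 9/16
Marginal P(Y) (column sums):
  P(Y=0) = 5/16 + 5/16 = 5/8
  P(Y=1) = 1/8 + 1/4 = 3/8

H(X) = -[(7/16)·log₂(7/16) + (9/16)·log₂(9/16)]
  = 0.5218 + 0.4669
  = 0.9887 bits
H(Y) = -[(5/8)·log₂(5/8) + (3/8)·log₂(3/8)]
  = 0.4238 + 0.5306
  = 0.9544 bits
H(X,Y) = -[(5/16)·log₂(5/16) + (1/8)·log₂(1/8) + (5/16)·log₂(5/16) + (1/4)·log₂(1/4)]
  = 0.5244 + 0.3750 + 0.5244 + 0.5000
  = 1.9238 bits

I(X;Y) = H(X) + H(Y) - H(X,Y)
  = 0.9887 + 0.9544 - 1.9238
  = 0.0193 bits

min(H(X), H(Y)) = min(0.9887, 0.9544) = 0.9544 bits
Since 0.0193 ≤ 0.9544, the bound is satisfied ✓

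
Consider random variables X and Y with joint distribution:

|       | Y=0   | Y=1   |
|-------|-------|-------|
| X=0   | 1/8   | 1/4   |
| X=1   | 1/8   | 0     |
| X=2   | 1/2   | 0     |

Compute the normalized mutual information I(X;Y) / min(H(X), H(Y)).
Marginal P(X) (row sums):
  P(X=0) = 1/8 + 1/4 = 3/8
  P(X=1) = 1/8 + 0 = 1/8
  P(X=2) = 1/2 + 0 = 1/2
Marginal P(Y) (column sums):
  P(Y=0) = 1/8 + 1/8 + 1/2 = 3/4
  P(Y=1) = 1/4 + 0 + 0 = 1/4

H(X) = -[(3/8)·log₂(3/8) + (1/8)·log₂(1/8) + (1/2)·log₂(1/2)]
  = 0.5306 + 0.3750 + 0.5000
  = 1.4056 bits
H(Y) = -[(3/4)·log₂(3/4) + (1/4)·log₂(1/4)]
  = 0.3113 + 0.5000
  = 0.8113 bits
H(X,Y) = -[(1/8)·log₂(1/8) + (1/4)·log₂(1/4) + (1/8)·log₂(1/8) + (1/2)·log₂(1/2)]
  = 0.3750 + 0.5000 + 0.3750 + 0.5000
  = 1.7500 bits

I(X;Y) = H(X) + H(Y) - H(X,Y)
  = 1.4056 + 0.8113 - 1.7500
  = 0.4669 bits

min(H(X), H(Y)) = min(1.4056, 0.8113) = 0.8113 bits
Normalized MI = 0.4669 / 0.8113 = 0.5755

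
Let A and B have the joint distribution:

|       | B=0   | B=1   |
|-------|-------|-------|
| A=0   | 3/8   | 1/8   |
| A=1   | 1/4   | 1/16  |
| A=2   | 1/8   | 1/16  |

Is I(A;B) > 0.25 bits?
Marginal P(A) (row sums):
  P(A=0) = 3/8 + 1/8 = 1/2
  P(A=1) = 1/4 + 1/16 = 5/16
  P(A=2) = 1/8 + 1/16 = 3/16
Marginal P(B) (column sums):
  P(B=0) = 3/8 + 1/4 + 1/8 = 3/4
  P(B=1) = 1/8 + 1/16 + 1/16 = 1/4

H(A) = -[(1/2)·log₂(1/2) + (5/16)·log₂(5/16) + (3/16)·log₂(3/16)]
  = 0.5000 + 0.5244 + 0.4528
  = 1.4772 bits
H(B) = -[(3/4)·log₂(3/4) + (1/4)·log₂(1/4)]
  = 0.3113 + 0.5000
  = 0.8113 bits
H(A,B) = -[(3/8)·log₂(3/8) + (1/8)·log₂(1/8) + (1/4)·log₂(1/4) + (1/16)·log₂(1/16) + (1/8)·log₂(1/8) + (1/16)·log₂(1/16)]
  = 0.5306 + 0.3750 + 0.5000 + 0.2500 + 0.3750 + 0.2500
  = 2.2806 bits

I(A;B) = H(A) + H(B) - H(A,B)
  = 1.4772 + 0.8113 - 2.2806
  = 0.0079 bits

No. I(A;B) = 0.0079 bits, which is ≤ 0.25 bits.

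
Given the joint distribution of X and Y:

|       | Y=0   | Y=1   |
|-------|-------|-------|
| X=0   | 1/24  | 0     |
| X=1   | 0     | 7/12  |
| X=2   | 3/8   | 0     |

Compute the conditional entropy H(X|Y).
Marginal P(Y) (column sums):
  P(Y=0) = 1/24 + 0 + 3/8 = 5/12
  P(Y=1) = 0 + 7/12 + 0 = 7/12

H(X|Y) = -Σ P(X,Y)·log₂ P(X|Y), where P(X|Y) = P(X,Y) / P(Y)
  (cells with P(X,Y) = 0 contribute 0)
  (X=0,Y=0): P(X|Y) = (1/24)/(5/12) = 1/10;  -(1/24)·log₂(1/10) = 0.1384
  (X=1,Y=1): P(X|Y) = (7/12)/(7/12) = 1;  -(7/12)·log₂(1) = 0.0000
  (X=2,Y=0): P(X|Y) = (3/8)/(5/12) = 9/10;  -(3/8)·log₂(9/10) = 0.0570
H(X|Y) = 0.1384 + 0.0000 + 0.0570
  = 0.1954 bits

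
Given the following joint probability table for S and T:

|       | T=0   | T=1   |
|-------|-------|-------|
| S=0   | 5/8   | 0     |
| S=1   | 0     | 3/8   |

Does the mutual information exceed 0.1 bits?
Marginal P(S) (row sums):
  P(S=0) = 5/8 + 0 = 5/8
  P(S=1) = 0 + 3/8 = 3/8
Marginal P(T) (column sums):
  P(T=0) = 5/8 + 0 = 5/8
  P(T=1) = 0 + 3/8 = 3/8

H(S) = -[(5/8)·log₂(5/8) + (3/8)·log₂(3/8)]
  = 0.4238 + 0.5306
  = 0.9544 bits
H(T) = -[(5/8)·log₂(5/8) + (3/8)·log₂(3/8)]
  = 0.4238 + 0.5306
  = 0.9544 bits
H(S,T) = -[(5/8)·log₂(5/8) + (3/8)·log₂(3/8)]
  = 0.4238 + 0.5306
  = 0.9544 bits

I(S;T) = H(S) + H(T) - H(S,T)
  = 0.9544 + 0.9544 - 0.9544
  = 0.9544 bits

Yes. I(S;T) = 0.9544 bits, which is > 0.1 bits.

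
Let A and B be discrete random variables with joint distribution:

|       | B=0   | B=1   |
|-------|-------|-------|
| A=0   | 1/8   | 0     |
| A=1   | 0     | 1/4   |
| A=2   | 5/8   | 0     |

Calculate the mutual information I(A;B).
Marginal P(A) (row sums):
  P(A=0) = 1/8 + 0 = 1/8
  P(A=1) = 0 + 1/4 = 1/4
  P(A=2) = 5/8 + 0 = 5/8
Marginal P(B) (column sums):
  P(B=0) = 1/8 + 0 + 5/8 = 3/4
  P(B=1) = 0 + 1/4 + 0 = 1/4

H(A) = -[(1/8)·log₂(1/8) + (1/4)·log₂(1/4) + (5/8)·log₂(5/8)]
  = 0.3750 + 0.5000 + 0.4238
  = 1.2988 bits
H(B) = -[(3/4)·log₂(3/4) + (1/4)·log₂(1/4)]
  = 0.3113 + 0.5000
  = 0.8113 bits
H(A,B) = -[(1/8)·log₂(1/8) + (1/4)·log₂(1/4) + (5/8)·log₂(5/8)]
  = 0.3750 + 0.5000 + 0.4238
  = 1.2988 bits

I(A;B) = H(A) + H(B) - H(A,B)
  = 1.2988 + 0.8113 - 1.2988
  = 0.8113 bits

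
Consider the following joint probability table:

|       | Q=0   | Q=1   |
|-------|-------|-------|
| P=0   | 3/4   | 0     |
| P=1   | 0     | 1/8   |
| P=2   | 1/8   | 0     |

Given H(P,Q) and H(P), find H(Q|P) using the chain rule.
From the chain rule: H(P,Q) = H(P) + H(Q|P)
Therefore: H(Q|P) = H(P,Q) - H(P)

H(P,Q) = -[(3/4)·log₂(3/4) + (1/8)·log₂(1/8) + (1/8)·log₂(1/8)]
  = 0.3113 + 0.3750 + 0.3750
  = 1.0613 bits
Marginal P(P) (row sums):
  P(P=0) = 3/4 + 0 = 3/4
  P(P=1) = 0 + 1/8 = 1/8
  P(P=2) = 1/8 + 0 = 1/8
H(P) = -[(3/4)·log₂(3/4) + (1/8)·log₂(1/8) + (1/8)·log₂(1/8)]
  = 0.3113 + 0.3750 + 0.3750
  = 1.0613 bits

H(Q|P) = 1.0613 - 1.0613 = 0.0000 bits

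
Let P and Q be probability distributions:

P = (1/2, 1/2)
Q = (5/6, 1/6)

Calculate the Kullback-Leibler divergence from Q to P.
D(P||Q) = Σ P(i) log₂(P(i)/Q(i))
  i=0: (1/2) × log₂((1/2)/(5/6)) = (1/2) × log₂(3/5) = -0.3685
  i=1: (1/2) × log₂((1/2)/(1/6)) = (1/2) × log₂(3) = 0.7925
D(P||Q) = -0.3685 + 0.7925
  = 0.4240 bits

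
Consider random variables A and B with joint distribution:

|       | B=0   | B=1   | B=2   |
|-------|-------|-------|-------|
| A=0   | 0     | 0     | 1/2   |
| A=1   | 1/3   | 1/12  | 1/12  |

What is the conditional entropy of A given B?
Marginal P(B) (column sums):
  P(B=0) = 0 + 1/3 = 1/3
  P(B=1) = 0 + 1/12 = 1/12
  P(B=2) = 1/2 + 1/12 = 7/12

H(A|B) = -Σ P(A,B)·log₂ P(A|B), where P(A|B) = P(A,B) / P(B)
  (cells with P(A,B) = 0 contribute 0)
  (A=0,B=2): P(A|B) = (1/2)/(7/12) = 6/7;  -(1/2)·log₂(6/7) = 0.1112
  (A=1,B=0): P(A|B) = (1/3)/(1/3) = 1;  -(1/3)·log₂(1) = 0.0000
  (A=1,B=1): P(A|B) = (1/12)/(1/12) = 1;  -(1/12)·log₂(1) = 0.0000
  (A=1,B=2): P(A|B) = (1/12)/(7/12) = 1/7;  -(1/12)·log₂(1/7) = 0.2339
H(A|B) = 0.1112 + 0.0000 + 0.0000 + 0.2339
  = 0.3451 bits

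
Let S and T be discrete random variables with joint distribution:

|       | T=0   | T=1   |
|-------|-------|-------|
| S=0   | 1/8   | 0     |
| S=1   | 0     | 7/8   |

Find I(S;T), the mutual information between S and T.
Marginal P(S) (row sums):
  P(S=0) = 1/8 + 0 = 1/8
  P(S=1) = 0 + 7/8 = 7/8
Marginal P(T) (column sums):
  P(T=0) = 1/8 + 0 = 1/8
  P(T=1) = 0 + 7/8 = 7/8

H(S) = -[(1/8)·log₂(1/8) + (7/8)·log₂(7/8)]
  = 0.3750 + 0.1686
  = 0.5436 bits
H(T) = -[(1/8)·log₂(1/8) + (7/8)·log₂(7/8)]
  = 0.3750 + 0.1686
  = 0.5436 bits
H(S,T) = -[(1/8)·log₂(1/8) + (7/8)·log₂(7/8)]
  = 0.3750 + 0.1686
  = 0.5436 bits

I(S;T) = H(S) + H(T) - H(S,T)
  = 0.5436 + 0.5436 - 0.5436
  = 0.5436 bits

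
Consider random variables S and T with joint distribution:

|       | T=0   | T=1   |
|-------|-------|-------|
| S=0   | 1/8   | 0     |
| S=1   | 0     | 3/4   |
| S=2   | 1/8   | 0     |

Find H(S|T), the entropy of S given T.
Marginal P(T) (column sums):
  P(T=0) = 1/8 + 0 + 1/8 = 1/4
  P(T=1) = 0 + 3/4 + 0 = 3/4

H(S|T) = -Σ P(S,T)·log₂ P(S|T), where P(S|T) = P(S,T) / P(T)
  (cells with P(S,T) = 0 contribute 0)
  (S=0,T=0): P(S|T) = (1/8)/(1/4) = 1/2;  -(1/8)·log₂(1/2) = 0.1250
  (S=1,T=1): P(S|T) = (3/4)/(3/4) = 1;  -(3/4)·log₂(1) = 0.0000
  (S=2,T=0): P(S|T) = (1/8)/(1/4) = 1/2;  -(1/8)·log₂(1/2) = 0.1250
H(S|T) = 0.1250 + 0.0000 + 0.1250
  = 0.2500 bits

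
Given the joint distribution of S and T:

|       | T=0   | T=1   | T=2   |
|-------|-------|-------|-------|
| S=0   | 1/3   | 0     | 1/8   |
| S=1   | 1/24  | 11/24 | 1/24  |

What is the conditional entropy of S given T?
Marginal P(T) (column sums):
  P(T=0) = 1/3 + 1/24 = 3/8
  P(T=1) = 0 + 11/24 = 11/24
  P(T=2) = 1/8 + 1/24 = 1/6

H(S|T) = -Σ P(S,T)·log₂ P(S|T), where P(S|T) = P(S,T) / P(T)
  (cells with P(S,T) = 0 contribute 0)
  (S=0,T=0): P(S|T) = (1/3)/(3/8) = 8/9;  -(1/3)·log₂(8/9) = 0.0566
  (S=0,T=2): P(S|T) = (1/8)/(1/6) = 3/4;  -(1/8)·log₂(3/4) = 0.0519
  (S=1,T=0): P(S|T) = (1/24)/(3/8) = 1/9;  -(1/24)·log₂(1/9) = 0.1321
  (S=1,T=1): P(S|T) = (11/24)/(11/24) = 1;  -(11/24)·log₂(1) = 0.0000
  (S=1,T=2): P(S|T) = (1/24)/(1/6) = 1/4;  -(1/24)·log₂(1/4) = 0.0833
H(S|T) = 0.0566 + 0.0519 + 0.1321 + 0.0000 + 0.0833
  = 0.3239 bits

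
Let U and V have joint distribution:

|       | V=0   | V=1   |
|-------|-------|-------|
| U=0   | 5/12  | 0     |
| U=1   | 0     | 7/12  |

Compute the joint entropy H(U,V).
H(U,V) = -Σ P(U,V) log₂ P(U,V), summed over the non-zero cells:
H(U,V) = -[(5/12)·log₂(5/12) + (7/12)·log₂(7/12)]
  = 0.5263 + 0.4536
  = 0.9799 bits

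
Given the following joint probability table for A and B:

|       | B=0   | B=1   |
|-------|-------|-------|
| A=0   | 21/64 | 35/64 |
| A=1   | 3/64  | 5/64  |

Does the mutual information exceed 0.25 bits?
Marginal P(A) (row sums):
  P(A=0) = 21/64 + 35/64 = 7/8
  P(A=1) = 3/64 + 5/64 = 1/8
Marginal P(B) (column sums):
  P(B=0) = 21/64 + 3/64 = 3/8
  P(B=1) = 35/64 + 5/64 = 5/8

H(A) = -[(7/8)·log₂(7/8) + (1/8)·log₂(1/8)]
  = 0.1686 + 0.3750
  = 0.5436 bits
H(B) = -[(3/8)·log₂(3/8) + (5/8)·log₂(5/8)]
  = 0.5306 + 0.4238
  = 0.9544 bits
H(A,B) = -[(21/64)·log₂(21/64) + (35/64)·log₂(35/64) + (3/64)·log₂(3/64) + (5/64)·log₂(5/64)]
  = 0.5275 + 0.4762 + 0.2070 + 0.2873
  = 1.4980 bits

I(A;B) = H(A) + H(B) - H(A,B)
  = 0.5436 + 0.9544 - 1.4980
  = 0.0000 bits

No. I(A;B) = 0.0000 bits, which is ≤ 0.25 bits.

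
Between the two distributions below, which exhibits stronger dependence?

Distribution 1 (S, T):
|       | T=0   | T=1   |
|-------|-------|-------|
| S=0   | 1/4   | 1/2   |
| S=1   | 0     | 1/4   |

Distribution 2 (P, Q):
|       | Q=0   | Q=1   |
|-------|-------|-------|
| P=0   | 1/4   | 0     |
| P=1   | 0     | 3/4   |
Distribution 1 (S, T):
Marginal P(S) (row sums):
  P(S=0) = 1/4 + 1/2 = 3/4
  P(S=1) = 0 + 1/4 = 1/4
Marginal P(T) (column sums):
  P(T=0) = 1/4 + 0 = 1/4
  P(T=1) = 1/2 + 1/4 = 3/4

H(S) = -[(3/4)·log₂(3/4) + (1/4)·log₂(1/4)]
  = 0.3113 + 0.5000
  = 0.8113 bits
H(T) = -[(1/4)·log₂(1/4) + (3/4)·log₂(3/4)]
  = 0.5000 + 0.3113
  = 0.8113 bits
H(S,T) = -[(1/4)·log₂(1/4) + (1/2)·log₂(1/2) + (1/4)·log₂(1/4)]
  = 0.5000 + 0.5000 + 0.5000
  = 1.5000 bits

I(S;T) = H(S) + H(T) - H(S,T)
  = 0.8113 + 0.8113 - 1.5000
  = 0.1226 bits

Distribution 2 (P, Q):
Marginal P(P) (row sums):
  P(P=0) = 1/4 + 0 = 1/4
  P(P=1) = 0 + 3/4 = 3/4
Marginal P(Q) (column sums):
  P(Q=0) = 1/4 + 0 = 1/4
  P(Q=1) = 0 + 3/4 = 3/4

H(P) = -[(1/4)·log₂(1/4) + (3/4)·log₂(3/4)]
  = 0.5000 + 0.3113
  = 0.8113 bits
H(Q) = -[(1/4)·log₂(1/4) + (3/4)·log₂(3/4)]
  = 0.5000 + 0.3113
  = 0.8113 bits
H(P,Q) = -[(1/4)·log₂(1/4) + (3/4)·log₂(3/4)]
  = 0.5000 + 0.3113
  = 0.8113 bits

I(P;Q) = H(P) + H(Q) - H(P,Q)
  = 0.8113 + 0.8113 - 0.8113
  = 0.8113 bits

I(P;Q) = 0.8113 bits > I(S;T) = 0.1226 bits, so (P, Q) has the higher mutual information (stronger dependence).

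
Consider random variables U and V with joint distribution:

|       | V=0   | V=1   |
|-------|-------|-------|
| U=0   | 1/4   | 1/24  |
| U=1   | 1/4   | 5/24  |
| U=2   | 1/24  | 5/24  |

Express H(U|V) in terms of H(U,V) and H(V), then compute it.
H(U|V) = H(U,V) - H(V)

Marginal P(V) (column sums):
  P(V=0) = 1/4 + 1/4 + 1/24 = 13/24
  P(V=1) = 1/24 + 5/24 + 5/24 = 11/24

H(U,V) = -[(1/4)·log₂(1/4) + (1/24)·log₂(1/24) + (1/4)·log₂(1/4) + (5/24)·log₂(5/24) + (1/24)·log₂(1/24) + (5/24)·log₂(5/24)]
  = 0.5000 + 0.1910 + 0.5000 + 0.4715 + 0.1910 + 0.4715
  = 2.3250 bits
H(V) = -[(13/24)·log₂(13/24) + (11/24)·log₂(11/24)]
  = 0.4791 + 0.5159
  = 0.9950 bits

H(U|V) = 2.3250 - 0.9950 = 1.3300 bits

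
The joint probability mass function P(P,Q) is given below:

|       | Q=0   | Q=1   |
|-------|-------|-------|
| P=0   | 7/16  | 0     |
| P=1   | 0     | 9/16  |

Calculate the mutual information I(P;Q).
Marginal P(P) (row sums):
  P(P=0) = 7/16 + 0 = 7/16
  P(P=1) = 0 + 9/16 = 9/16
Marginal P(Q) (column sums):
  P(Q=0) = 7/16 + 0 = 7/16
  P(Q=1) = 0 + 9/16 = 9/16

H(P) = -[(7/16)·log₂(7/16) + (9/16)·log₂(9/16)]
  = 0.5218 + 0.4669
  = 0.9887 bits
H(Q) = -[(7/16)·log₂(7/16) + (9/16)·log₂(9/16)]
  = 0.5218 + 0.4669
  = 0.9887 bits
H(P,Q) = -[(7/16)·log₂(7/16) + (9/16)·log₂(9/16)]
  = 0.5218 + 0.4669
  = 0.9887 bits

I(P;Q) = H(P) + H(Q) - H(P,Q)
  = 0.9887 + 0.9887 - 0.9887
  = 0.9887 bits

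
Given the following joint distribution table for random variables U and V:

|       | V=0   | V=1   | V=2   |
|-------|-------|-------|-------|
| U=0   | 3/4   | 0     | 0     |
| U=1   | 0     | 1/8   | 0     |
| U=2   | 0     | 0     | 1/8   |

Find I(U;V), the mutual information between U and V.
Marginal P(U) (row sums):
  P(U=0) = 3/4 + 0 + 0 = 3/4
  P(U=1) = 0 + 1/8 + 0 = 1/8
  P(U=2) = 0 + 0 + 1/8 = 1/8
Marginal P(V) (column sums):
  P(V=0) = 3/4 + 0 + 0 = 3/4
  P(V=1) = 0 + 1/8 + 0 = 1/8
  P(V=2) = 0 + 0 + 1/8 = 1/8

H(U) = -[(3/4)·log₂(3/4) + (1/8)·log₂(1/8) + (1/8)·log₂(1/8)]
  = 0.3113 + 0.3750 + 0.3750
  = 1.0613 bits
H(V) = -[(3/4)·log₂(3/4) + (1/8)·log₂(1/8) + (1/8)·log₂(1/8)]
  = 0.3113 + 0.3750 + 0.3750
  = 1.0613 bits
H(U,V) = -[(3/4)·log₂(3/4) + (1/8)·log₂(1/8) + (1/8)·log₂(1/8)]
  = 0.3113 + 0.3750 + 0.3750
  = 1.0613 bits

I(U;V) = H(U) + H(V) - H(U,V)
  = 1.0613 + 1.0613 - 1.0613
  = 1.0613 bits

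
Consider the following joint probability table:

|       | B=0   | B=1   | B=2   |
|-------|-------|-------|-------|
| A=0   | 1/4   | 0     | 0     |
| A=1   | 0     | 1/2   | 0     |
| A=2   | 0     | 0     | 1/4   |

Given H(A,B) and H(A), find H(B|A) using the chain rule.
From the chain rule: H(A,B) = H(A) + H(B|A)
Therefore: H(B|A) = H(A,B) - H(A)

H(A,B) = -[(1/4)·log₂(1/4) + (1/2)·log₂(1/2) + (1/4)·log₂(1/4)]
  = 0.5000 + 0.5000 + 0.5000
  = 1.5000 bits
Marginal P(A) (row sums):
  P(A=0) = 1/4 + 0 + 0 = 1/4
  P(A=1) = 0 + 1/2 + 0 = 1/2
  P(A=2) = 0 + 0 + 1/4 = 1/4
H(A) = -[(1/4)·log₂(1/4) + (1/2)·log₂(1/2) + (1/4)·log₂(1/4)]
  = 0.5000 + 0.5000 + 0.5000
  = 1.5000 bits

H(B|A) = 1.5000 - 1.5000 = 0.0000 bits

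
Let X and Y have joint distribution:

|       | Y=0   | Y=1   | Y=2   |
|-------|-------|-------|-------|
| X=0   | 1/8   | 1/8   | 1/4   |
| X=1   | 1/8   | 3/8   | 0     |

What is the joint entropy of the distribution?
H(X,Y) = -Σ P(X,Y) log₂ P(X,Y), summed over the non-zero cells:
H(X,Y) = -[(1/8)·log₂(1/8) + (1/8)·log₂(1/8) + (1/4)·log₂(1/4) + (1/8)·log₂(1/8) + (3/8)·log₂(3/8)]
  = 0.3750 + 0.3750 + 0.5000 + 0.3750 + 0.5306
  = 2.1556 bits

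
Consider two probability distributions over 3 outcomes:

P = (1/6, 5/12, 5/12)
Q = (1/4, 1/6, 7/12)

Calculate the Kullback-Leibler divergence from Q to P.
D(P||Q) = Σ P(i) log₂(P(i)/Q(i))
  i=0: (1/6) × log₂((1/6)/(1/4)) = (1/6) × log₂(2/3) = -0.0975
  i=1: (5/12) × log₂((5/12)/(1/6)) = (5/12) × log₂(5/2) = 0.5508
  i=2: (5/12) × log₂((5/12)/(7/12)) = (5/12) × log₂(5/7) = -0.2023
D(P||Q) = -0.0975 + 0.5508 - 0.2023
  = 0.2510 bits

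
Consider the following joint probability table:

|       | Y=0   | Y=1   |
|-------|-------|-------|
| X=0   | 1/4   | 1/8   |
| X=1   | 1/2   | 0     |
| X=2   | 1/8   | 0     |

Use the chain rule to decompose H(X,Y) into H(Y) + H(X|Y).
By the chain rule: H(X,Y) = H(Y) + H(X|Y)

Marginal P(Y) (column sums):
  P(Y=0) = 1/4 + 1/2 + 1/8 = 7/8
  P(Y=1) = 1/8 + 0 + 0 = 1/8
H(Y) = -[(7/8)·log₂(7/8) + (1/8)·log₂(1/8)]
  = 0.1686 + 0.3750
  = 0.5436 bits
H(X|Y) = -Σ P(X,Y)·log₂ P(X|Y), where P(X|Y) = P(X,Y) / P(Y)
  (cells with P(X,Y) = 0 contribute 0)
  (X=0,Y=0): P(X|Y) = (1/4)/(7/8) = 2/7;  -(1/4)·log₂(2/7) = 0.4518
  (X=0,Y=1): P(X|Y) = (1/8)/(1/8) = 1;  -(1/8)·log₂(1) = 0.0000
  (X=1,Y=0): P(X|Y) = (1/2)/(7/8) = 4/7;  -(1/2)·log₂(4/7) = 0.4037
  (X=2,Y=0): P(X|Y) = (1/8)/(7/8) = 1/7;  -(1/8)·log₂(1/7) = 0.3509
H(X|Y) = 0.4518 + 0.0000 + 0.4037 + 0.3509
  = 1.2064 bits

H(X,Y) = H(Y) + H(X|Y) = 0.5436 + 1.2064 = 1.7500 bits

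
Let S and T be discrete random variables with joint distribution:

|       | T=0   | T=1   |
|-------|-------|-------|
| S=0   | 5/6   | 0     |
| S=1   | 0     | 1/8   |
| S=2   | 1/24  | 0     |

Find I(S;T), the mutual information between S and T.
Marginal P(S) (row sums):
  P(S=0) = 5/6 + 0 = 5/6
  P(S=1) = 0 + 1/8 = 1/8
  P(S=2) = 1/24 + 0 = 1/24
Marginal P(T) (column sums):
  P(T=0) = 5/6 + 0 + 1/24 = 7/8
  P(T=1) = 0 + 1/8 + 0 = 1/8

H(S) = -[(5/6)·log₂(5/6) + (1/8)·log₂(1/8) + (1/24)·log₂(1/24)]
  = 0.2192 + 0.3750 + 0.1910
  = 0.7852 bits
H(T) = -[(7/8)·log₂(7/8) + (1/8)·log₂(1/8)]
  = 0.1686 + 0.3750
  = 0.5436 bits
H(S,T) = -[(5/6)·log₂(5/6) + (1/8)·log₂(1/8) + (1/24)·log₂(1/24)]
  = 0.2192 + 0.3750 + 0.1910
  = 0.7852 bits

I(S;T) = H(S) + H(T) - H(S,T)
  = 0.7852 + 0.5436 - 0.7852
  = 0.5436 bits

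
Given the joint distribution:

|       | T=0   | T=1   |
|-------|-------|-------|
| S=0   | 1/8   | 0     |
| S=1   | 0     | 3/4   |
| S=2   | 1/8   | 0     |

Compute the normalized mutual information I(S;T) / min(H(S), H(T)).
Marginal P(S) (row sums):
  P(S=0) = 1/8 + 0 = 1/8
  P(S=1) = 0 + 3/4 = 3/4
  P(S=2) = 1/8 + 0 = 1/8
Marginal P(T) (column sums):
  P(T=0) = 1/8 + 0 + 1/8 = 1/4
  P(T=1) = 0 + 3/4 + 0 = 3/4

H(S) = -[(1/8)·log₂(1/8) + (3/4)·log₂(3/4) + (1/8)·log₂(1/8)]
  = 0.3750 + 0.3113 + 0.3750
  = 1.0613 bits
H(T) = -[(1/4)·log₂(1/4) + (3/4)·log₂(3/4)]
  = 0.5000 + 0.3113
  = 0.8113 bits
H(S,T) = -[(1/8)·log₂(1/8) + (3/4)·log₂(3/4) + (1/8)·log₂(1/8)]
  = 0.3750 + 0.3113 + 0.3750
  = 1.0613 bits

I(S;T) = H(S) + H(T) - H(S,T)
  = 1.0613 + 0.8113 - 1.0613
  = 0.8113 bits

min(H(S), H(T)) = min(1.0613, 0.8113) = 0.8113 bits
Normalized MI = 0.8113 / 0.8113 = 1.0000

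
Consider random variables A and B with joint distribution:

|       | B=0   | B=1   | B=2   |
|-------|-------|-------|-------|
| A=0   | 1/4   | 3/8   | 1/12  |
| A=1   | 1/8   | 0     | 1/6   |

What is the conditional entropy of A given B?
Marginal P(B) (column sums):
  P(B=0) = 1/4 + 1/8 = 3/8
  P(B=1) = 3/8 + 0 = 3/8
  P(B=2) = 1/12 + 1/6 = 1/4

H(A|B) = -Σ P(A,B)·log₂ P(A|B), where P(A|B) = P(A,B) / P(B)
  (cells with P(A,B) = 0 contribute 0)
  (A=0,B=0): P(A|B) = (1/4)/(3/8) = 2/3;  -(1/4)·log₂(2/3) = 0.1462
  (A=0,B=1): P(A|B) = (3/8)/(3/8) = 1;  -(3/8)·log₂(1) = 0.0000
  (A=0,B=2): P(A|B) = (1/12)/(1/4) = 1/3;  -(1/12)·log₂(1/3) = 0.1321
  (A=1,B=0): P(A|B) = (1/8)/(3/8) = 1/3;  -(1/8)·log₂(1/3) = 0.1981
  (A=1,B=2): P(A|B) = (1/6)/(1/4) = 2/3;  -(1/6)·log₂(2/3) = 0.0975
H(A|B) = 0.1462 + 0.0000 + 0.1321 + 0.1981 + 0.0975
  = 0.5739 bits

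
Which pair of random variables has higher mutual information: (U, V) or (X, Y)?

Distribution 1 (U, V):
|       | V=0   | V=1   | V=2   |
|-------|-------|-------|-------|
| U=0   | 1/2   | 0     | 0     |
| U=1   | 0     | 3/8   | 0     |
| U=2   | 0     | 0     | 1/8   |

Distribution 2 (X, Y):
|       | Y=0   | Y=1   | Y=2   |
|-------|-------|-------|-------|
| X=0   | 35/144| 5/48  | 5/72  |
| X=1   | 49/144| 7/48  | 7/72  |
Distribution 1 (U, V):
Marginal P(U) (row sums):
  P(U=0) = 1/2 + 0 + 0 = 1/2
  P(U=1) = 0 + 3/8 + 0 = 3/8
  P(U=2) = 0 + 0 + 1/8 = 1/8
Marginal P(V) (column sums):
  P(V=0) = 1/2 + 0 + 0 = 1/2
  P(V=1) = 0 + 3/8 + 0 = 3/8
  P(V=2) = 0 + 0 + 1/8 = 1/8

H(U) = -[(1/2)·log₂(1/2) + (3/8)·log₂(3/8) + (1/8)·log₂(1/8)]
  = 0.5000 + 0.5306 + 0.3750
  = 1.4056 bits
H(V) = -[(1/2)·log₂(1/2) + (3/8)·log₂(3/8) + (1/8)·log₂(1/8)]
  = 0.5000 + 0.5306 + 0.3750
  = 1.4056 bits
H(U,V) = -[(1/2)·log₂(1/2) + (3/8)·log₂(3/8) + (1/8)·log₂(1/8)]
  = 0.5000 + 0.5306 + 0.3750
  = 1.4056 bits

I(U;V) = H(U) + H(V) - H(U,V)
  = 1.4056 + 1.4056 - 1.4056
  = 1.4056 bits

Distribution 2 (X, Y):
Marginal P(X) (row sums):
  P(X=0) = 35/144 + 5/48 + 5/72 = 5/12
  P(X=1) = 49/144 + 7/48 + 7/72 = 7/12
Marginal P(Y) (column sums):
  P(Y=0) = 35/144 + 49/144 = 7/12
  P(Y=1) = 5/48 + 7/48 = 1/4
  P(Y=2) = 5/72 + 7/72 = 1/6

H(X) = -[(5/12)·log₂(5/12) + (7/12)·log₂(7/12)]
  = 0.5263 + 0.4536
  = 0.9799 bits
H(Y) = -[(7/12)·log₂(7/12) + (1/4)·log₂(1/4) + (1/6)·log₂(1/6)]
  = 0.4536 + 0.5000 + 0.4308
  = 1.3844 bits
H(X,Y) = -[(35/144)·log₂(35/144) + (5/48)·log₂(5/48) + (5/72)·log₂(5/72) + (49/144)·log₂(49/144) + (7/48)·log₂(7/48) + (7/72)·log₂(7/72)]
  = 0.4960 + 0.3399 + 0.2672 + 0.5292 + 0.4051 + 0.3269
  = 2.3643 bits

I(X;Y) = H(X) + H(Y) - H(X,Y)
  = 0.9799 + 1.3844 - 2.3643
  = 0.0000 bits

I(U;V) = 1.4056 bits > I(X;Y) = 0.0000 bits, so (U, V) has the higher mutual information (stronger dependence).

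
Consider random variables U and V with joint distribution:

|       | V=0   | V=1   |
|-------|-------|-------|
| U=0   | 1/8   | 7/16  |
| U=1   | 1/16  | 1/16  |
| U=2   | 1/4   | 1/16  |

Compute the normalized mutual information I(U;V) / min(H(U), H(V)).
Marginal P(U) (row sums):
  P(U=0) = 1/8 + 7/16 = 9/16
  P(U=1) = 1/16 + 1/16 = 1/8
  P(U=2) = 1/4 + 1/16 = 5/16
Marginal P(V) (column sums):
  P(V=0) = 1/8 + 1/16 + 1/4 = 7/16
  P(V=1) = 7/16 + 1/16 + 1/16 = 9/16

H(U) = -[(9/16)·log₂(9/16) + (1/8)·log₂(1/8) + (5/16)·log₂(5/16)]
  = 0.4669 + 0.3750 + 0.5244
  = 1.3663 bits
H(V) = -[(7/16)·log₂(7/16) + (9/16)·log₂(9/16)]
  = 0.5218 + 0.4669
  = 0.9887 bits
H(U,V) = -[(1/8)·log₂(1/8) + (7/16)·log₂(7/16) + (1/16)·log₂(1/16) + (1/16)·log₂(1/16) + (1/4)·log₂(1/4) + (1/16)·log₂(1/16)]
  = 0.3750 + 0.5218 + 0.2500 + 0.2500 + 0.5000 + 0.2500
  = 2.1468 bits

I(U;V) = H(U) + H(V) - H(U,V)
  = 1.3663 + 0.9887 - 2.1468
  = 0.2082 bits

min(H(U), H(V)) = min(1.3663, 0.9887) = 0.9887 bits
Normalized MI = 0.2082 / 0.9887 = 0.2106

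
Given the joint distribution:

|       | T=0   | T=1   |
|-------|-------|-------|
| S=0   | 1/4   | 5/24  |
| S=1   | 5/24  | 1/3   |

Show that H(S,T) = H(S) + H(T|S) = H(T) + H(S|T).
Marginal P(S) (row sums):
  P(S=0) = 1/4 + 5/24 = 11/24
  P(S=1) = 5/24 + 1/3 = 13/24
Marginal P(T) (column sums):
  P(T=0) = 1/4 + 5/24 = 11/24
  P(T=1) = 5/24 + 1/3 = 13/24

Decomposition 1: H(S) + H(T|S)
H(S) = -[(11/24)·log₂(11/24) + (13/24)·log₂(13/24)]
  = 0.5159 + 0.4791
  = 0.9950 bits
H(T|S) = -Σ P(S,T)·log₂ P(T|S), where P(T|S) = P(S,T) / P(S)
  (S=0,T=0): P(T|S) = (1/4)/(11/24) = 6/11;  -(1/4)·log₂(6/11) = 0.2186
  (S=0,T=1): P(T|S) = (5/24)/(11/24) = 5/11;  -(5/24)·log₂(5/11) = 0.2370
  (S=1,T=0): P(T|S) = (5/24)/(13/24) = 5/13;  -(5/24)·log₂(5/13) = 0.2872
  (S=1,T=1): P(T|S) = (1/3)/(13/24) = 8/13;  -(1/3)·log₂(8/13) = 0.2335
H(T|S) = 0.2186 + 0.2370 + 0.2872 + 0.2335
  = 0.9763 bits
H(S) + H(T|S) = 0.9950 + 0.9763 = 1.9713 bits

Decomposition 2: H(T) + H(S|T)
H(T) = -[(11/24)·log₂(11/24) + (13/24)·log₂(13/24)]
  = 0.5159 + 0.4791
  = 0.9950 bits
H(S|T) = -Σ P(S,T)·log₂ P(S|T), where P(S|T) = P(S,T) / P(T)
  (S=0,T=0): P(S|T) = (1/4)/(11/24) = 6/11;  -(1/4)·log₂(6/11) = 0.2186
  (S=0,T=1): P(S|T) = (5/24)/(13/24) = 5/13;  -(5/24)·log₂(5/13) = 0.2872
  (S=1,T=0): P(S|T) = (5/24)/(11/24) = 5/11;  -(5/24)·log₂(5/11) = 0.2370
  (S=1,T=1): P(S|T) = (1/3)/(13/24) = 8/13;  -(1/3)·log₂(8/13) = 0.2335
H(S|T) = 0.2186 + 0.2872 + 0.2370 + 0.2335
  = 0.9763 bits
H(T) + H(S|T) = 0.9950 + 0.9763 = 1.9713 bits

Direct computation of the joint entropy:
H(S,T) = -[(1/4)·log₂(1/4) + (5/24)·log₂(5/24) + (5/24)·log₂(5/24) + (1/3)·log₂(1/3)]
  = 0.5000 + 0.4715 + 0.4715 + 0.5283
  = 1.9713 bits

All three agree: H(S,T) = 1.9713 bits ✓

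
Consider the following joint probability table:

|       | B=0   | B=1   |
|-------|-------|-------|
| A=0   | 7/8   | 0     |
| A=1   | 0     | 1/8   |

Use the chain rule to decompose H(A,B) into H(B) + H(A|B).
By the chain rule: H(A,B) = H(B) + H(A|B)

Marginal P(B) (column sums):
  P(B=0) = 7/8 + 0 = 7/8
  P(B=1) = 0 + 1/8 = 1/8
H(B) = -[(7/8)·log₂(7/8) + (1/8)·log₂(1/8)]
  = 0.1686 + 0.3750
  = 0.5436 bits
H(A|B) = -Σ P(A,B)·log₂ P(A|B), where P(A|B) = P(A,B) / P(B)
  (cells with P(A,B) = 0 contribute 0)
  (A=0,B=0): P(A|B) = (7/8)/(7/8) = 1;  -(7/8)·log₂(1) = 0.0000
  (A=1,B=1): P(A|B) = (1/8)/(1/8) = 1;  -(1/8)·log₂(1) = 0.0000
H(A|B) = 0.0000 + 0.0000
  = 0.0000 bits

H(A,B) = H(B) + H(A|B) = 0.5436 + 0.0000 = 0.5436 bits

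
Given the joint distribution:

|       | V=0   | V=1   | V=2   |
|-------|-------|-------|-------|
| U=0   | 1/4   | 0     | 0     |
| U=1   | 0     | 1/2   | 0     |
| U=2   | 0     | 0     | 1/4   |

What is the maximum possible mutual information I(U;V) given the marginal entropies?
The upper bound on mutual information is I(U;V) ≤ min(H(U), H(V)).

Marginal P(U) (row sums):
  P(U=0) = 1/4 + 0 + 0 = 1/4
  P(U=1) = 0 + 1/2 + 0 = 1/2
  P(U=2) = 0 + 0 + 1/4 = 1/4
Marginal P(V) (column sums):
  P(V=0) = 1/4 + 0 + 0 = 1/4
  P(V=1) = 0 + 1/2 + 0 = 1/2
  P(V=2) = 0 + 0 + 1/4 = 1/4

H(U) = -[(1/4)·log₂(1/4) + (1/2)·log₂(1/2) + (1/4)·log₂(1/4)]
  = 0.5000 + 0.5000 + 0.5000
  = 1.5000 bits
H(V) = -[(1/4)·log₂(1/4) + (1/2)·log₂(1/2) + (1/4)·log₂(1/4)]
  = 0.5000 + 0.5000 + 0.5000
  = 1.5000 bits

Maximum possible I(U;V) = min(1.5000, 1.5000) = 1.5000 bits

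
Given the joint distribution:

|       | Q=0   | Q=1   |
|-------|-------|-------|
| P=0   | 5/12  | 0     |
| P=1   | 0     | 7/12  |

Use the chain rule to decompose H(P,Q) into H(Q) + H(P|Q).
By the chain rule: H(P,Q) = H(Q) + H(P|Q)

Marginal P(Q) (column sums):
  P(Q=0) = 5/12 + 0 = 5/12
  P(Q=1) = 0 + 7/12 = 7/12
H(Q) = -[(5/12)·log₂(5/12) + (7/12)·log₂(7/12)]
  = 0.5263 + 0.4536
  = 0.9799 bits
H(P|Q) = -Σ P(P,Q)·log₂ P(P|Q), where P(P|Q) = P(P,Q) / P(Q)
  (cells with P(P,Q) = 0 contribute 0)
  (P=0,Q=0): P(P|Q) = (5/12)/(5/12) = 1;  -(5/12)·log₂(1) = 0.0000
  (P=1,Q=1): P(P|Q) = (7/12)/(7/12) = 1;  -(7/12)·log₂(1) = 0.0000
H(P|Q) = 0.0000 + 0.0000
  = 0.0000 bits

H(P,Q) = H(Q) + H(P|Q) = 0.9799 + 0.0000 = 0.9799 bits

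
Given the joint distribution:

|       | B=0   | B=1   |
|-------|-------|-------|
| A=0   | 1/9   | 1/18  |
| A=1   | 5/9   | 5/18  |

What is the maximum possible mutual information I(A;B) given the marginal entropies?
The upper bound on mutual information is I(A;B) ≤ min(H(A), H(B)).

Marginal P(A) (row sums):
  P(A=0) = 1/9 + 1/18 = 1/6
  P(A=1) = 5/9 + 5/18 = 5/6
Marginal P(B) (column sums):
  P(B=0) = 1/9 + 5/9 = 2/3
  P(B=1) = 1/18 + 5/18 = 1/3

H(A) = -[(1/6)·log₂(1/6) + (5/6)·log₂(5/6)]
  = 0.4308 + 0.2192
  = 0.6500 bits
H(B) = -[(2/3)·log₂(2/3) + (1/3)·log₂(1/3)]
  = 0.3900 + 0.5283
  = 0.9183 bits

Maximum possible I(A;B) = min(0.6500, 0.9183) = 0.6500 bits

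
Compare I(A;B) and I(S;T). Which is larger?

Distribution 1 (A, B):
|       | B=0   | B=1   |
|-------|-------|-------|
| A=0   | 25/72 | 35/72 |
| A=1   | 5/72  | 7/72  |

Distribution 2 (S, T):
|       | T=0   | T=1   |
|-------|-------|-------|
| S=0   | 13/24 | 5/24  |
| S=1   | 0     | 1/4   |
Distribution 1 (A, B):
Marginal P(A) (row sums):
  P(A=0) = 25/72 + 35/72 = 5/6
  P(A=1) = 5/72 + 7/72 = 1/6
Marginal P(B) (column sums):
  P(B=0) = 25/72 + 5/72 = 5/12
  P(B=1) = 35/72 + 7/72 = 7/12

H(A) = -[(5/6)·log₂(5/6) + (1/6)·log₂(1/6)]
  = 0.2192 + 0.4308
  = 0.6500 bits
H(B) = -[(5/12)·log₂(5/12) + (7/12)·log₂(7/12)]
  = 0.5263 + 0.4536
  = 0.9799 bits
H(A,B) = -[(25/72)·log₂(25/72) + (35/72)·log₂(35/72) + (5/72)·log₂(5/72) + (7/72)·log₂(7/72)]
  = 0.5299 + 0.5059 + 0.2672 + 0.3269
  = 1.6299 bits

I(A;B) = H(A) + H(B) - H(A,B)
  = 0.6500 + 0.9799 - 1.6299
  = 0.0000 bits

Distribution 2 (S, T):
Marginal P(S) (row sums):
  P(S=0) = 13/24 + 5/24 = 3/4
  P(S=1) = 0 + 1/4 = 1/4
Marginal P(T) (column sums):
  P(T=0) = 13/24 + 0 = 13/24
  P(T=1) = 5/24 + 1/4 = 11/24

H(S) = -[(3/4)·log₂(3/4) + (1/4)·log₂(1/4)]
  = 0.3113 + 0.5000
  = 0.8113 bits
H(T) = -[(13/24)·log₂(13/24) + (11/24)·log₂(11/24)]
  = 0.4791 + 0.5159
  = 0.9950 bits
H(S,T) = -[(13/24)·log₂(13/24) + (5/24)·log₂(5/24) + (1/4)·log₂(1/4)]
  = 0.4791 + 0.4715 + 0.5000
  = 1.4506 bits

I(S;T) = H(S) + H(T) - H(S,T)
  = 0.8113 + 0.9950 - 1.4506
  = 0.3557 bits

I(S;T) = 0.3557 bits > I(A;B) = 0.0000 bits, so (S, T) has the higher mutual information (stronger dependence).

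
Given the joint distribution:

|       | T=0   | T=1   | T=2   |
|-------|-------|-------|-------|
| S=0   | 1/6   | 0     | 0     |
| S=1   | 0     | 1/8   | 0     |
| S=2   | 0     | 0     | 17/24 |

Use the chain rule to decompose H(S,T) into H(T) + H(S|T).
By the chain rule: H(S,T) = H(T) + H(S|T)

Marginal P(T) (column sums):
  P(T=0) = 1/6 + 0 + 0 = 1/6
  P(T=1) = 0 + 1/8 + 0 = 1/8
  P(T=2) = 0 + 0 + 17/24 = 17/24
H(T) = -[(1/6)·log₂(1/6) + (1/8)·log₂(1/8) + (17/24)·log₂(17/24)]
  = 0.4308 + 0.3750 + 0.3524
  = 1.1582 bits
H(S|T) = -Σ P(S,T)·log₂ P(S|T), where P(S|T) = P(S,T) / P(T)
  (cells with P(S,T) = 0 contribute 0)
  (S=0,T=0): P(S|T) = (1/6)/(1/6) = 1;  -(1/6)·log₂(1) = 0.0000
  (S=1,T=1): P(S|T) = (1/8)/(1/8) = 1;  -(1/8)·log₂(1) = 0.0000
  (S=2,T=2): P(S|T) = (17/24)/(17/24) = 1;  -(17/24)·log₂(1) = 0.0000
H(S|T) = 0.0000 + 0.0000 + 0.0000
  = 0.0000 bits

H(S,T) = H(T) + H(S|T) = 1.1582 + 0.0000 = 1.1582 bits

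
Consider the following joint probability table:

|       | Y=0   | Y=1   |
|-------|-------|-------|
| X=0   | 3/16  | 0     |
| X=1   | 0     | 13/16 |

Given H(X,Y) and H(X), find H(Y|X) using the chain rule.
From the chain rule: H(X,Y) = H(X) + H(Y|X)
Therefore: H(Y|X) = H(X,Y) - H(X)

H(X,Y) = -[(3/16)·log₂(3/16) + (13/16)·log₂(13/16)]
  = 0.4528 + 0.2434
  = 0.6962 bits
Marginal P(X) (row sums):
  P(X=0) = 3/16 + 0 = 3/16
  P(X=1) = 0 + 13/16 = 13/16
H(X) = -[(3/16)·log₂(3/16) + (13/16)·log₂(13/16)]
  = 0.4528 + 0.2434
  = 0.6962 bits

H(Y|X) = 0.6962 - 0.6962 = 0.0000 bits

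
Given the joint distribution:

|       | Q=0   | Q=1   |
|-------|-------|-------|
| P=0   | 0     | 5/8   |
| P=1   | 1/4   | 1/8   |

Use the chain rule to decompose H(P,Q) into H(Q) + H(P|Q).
By the chain rule: H(P,Q) = H(Q) + H(P|Q)

Marginal P(Q) (column sums):
  P(Q=0) = 0 + 1/4 = 1/4
  P(Q=1) = 5/8 + 1/8 = 3/4
H(Q) = -[(1/4)·log₂(1/4) + (3/4)·log₂(3/4)]
  = 0.5000 + 0.3113
  = 0.8113 bits
H(P|Q) = -Σ P(P,Q)·log₂ P(P|Q), where P(P|Q) = P(P,Q) / P(Q)
  (cells with P(P,Q) = 0 contribute 0)
  (P=0,Q=1): P(P|Q) = (5/8)/(3/4) = 5/6;  -(5/8)·log₂(5/6) = 0.1644
  (P=1,Q=0): P(P|Q) = (1/4)/(1/4) = 1;  -(1/4)·log₂(1) = 0.0000
  (P=1,Q=1): P(P|Q) = (1/8)/(3/4) = 1/6;  -(1/8)·log₂(1/6) = 0.3231
H(P|Q) = 0.1644 + 0.0000 + 0.3231
  = 0.4875 bits

H(P,Q) = H(Q) + H(P|Q) = 0.8113 + 0.4875 = 1.2988 bits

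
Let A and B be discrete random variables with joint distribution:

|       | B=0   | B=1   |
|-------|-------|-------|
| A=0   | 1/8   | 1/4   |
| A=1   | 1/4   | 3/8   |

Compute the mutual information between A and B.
Marginal P(A) (row sums):
  P(A=0) = 1/8 + 1/4 = 3/8
  P(A=1) = 1/4 + 3/8 = 5/8
Marginal P(B) (column sums):
  P(B=0) = 1/8 + 1/4 = 3/8
  P(B=1) = 1/4 + 3/8 = 5/8

H(A) = -[(3/8)·log₂(3/8) + (5/8)·log₂(5/8)]
  = 0.5306 + 0.4238
  = 0.9544 bits
H(B) = -[(3/8)·log₂(3/8) + (5/8)·log₂(5/8)]
  = 0.5306 + 0.4238
  = 0.9544 bits
H(A,B) = -[(1/8)·log₂(1/8) + (1/4)·log₂(1/4) + (1/4)·log₂(1/4) + (3/8)·log₂(3/8)]
  = 0.3750 + 0.5000 + 0.5000 + 0.5306
  = 1.9056 bits

I(A;B) = H(A) + H(B) - H(A,B)
  = 0.9544 + 0.9544 - 1.9056
  = 0.0032 bits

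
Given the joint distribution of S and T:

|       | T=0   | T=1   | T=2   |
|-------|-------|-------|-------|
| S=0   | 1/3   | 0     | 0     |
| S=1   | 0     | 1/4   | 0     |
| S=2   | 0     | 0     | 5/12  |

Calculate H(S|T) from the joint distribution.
Marginal P(T) (column sums):
  P(T=0) = 1/3 + 0 + 0 = 1/3
  P(T=1) = 0 + 1/4 + 0 = 1/4
  P(T=2) = 0 + 0 + 5/12 = 5/12

H(S|T) = -Σ P(S,T)·log₂ P(S|T), where P(S|T) = P(S,T) / P(T)
  (cells with P(S,T) = 0 contribute 0)
  (S=0,T=0): P(S|T) = (1/3)/(1/3) = 1;  -(1/3)·log₂(1) = 0.0000
  (S=1,T=1): P(S|T) = (1/4)/(1/4) = 1;  -(1/4)·log₂(1) = 0.0000
  (S=2,T=2): P(S|T) = (5/12)/(5/12) = 1;  -(5/12)·log₂(1) = 0.0000
H(S|T) = 0.0000 + 0.0000 + 0.0000
  = 0.0000 bits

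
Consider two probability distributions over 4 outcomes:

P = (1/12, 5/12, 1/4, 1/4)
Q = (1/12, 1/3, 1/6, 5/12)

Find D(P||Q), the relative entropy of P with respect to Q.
D(P||Q) = Σ P(i) log₂(P(i)/Q(i))
  i=0: (1/12) × log₂((1/12)/(1/12)) = (1/12) × log₂(1) = 0.0000
  i=1: (5/12) × log₂((5/12)/(1/3)) = (5/12) × log₂(5/4) = 0.1341
  i=2: (1/4) × log₂((1/4)/(1/6)) = (1/4) × log₂(3/2) = 0.1462
  i=3: (1/4) × log₂((1/4)/(5/12)) = (1/4) × log₂(3/5) = -0.1842
D(P||Q) = 0.0000 + 0.1341 + 0.1462 - 0.1842
  = 0.0961 bits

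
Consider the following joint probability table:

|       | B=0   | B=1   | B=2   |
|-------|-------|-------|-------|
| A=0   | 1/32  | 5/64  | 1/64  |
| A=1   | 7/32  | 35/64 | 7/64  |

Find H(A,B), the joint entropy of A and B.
H(A,B) = -Σ P(A,B) log₂ P(A,B), summed over the non-zero cells:
H(A,B) = -[(1/32)·log₂(1/32) + (5/64)·log₂(5/64) + (1/64)·log₂(1/64) + (7/32)·log₂(7/32) + (35/64)·log₂(35/64) + (7/64)·log₂(7/64)]
  = 0.1563 + 0.2873 + 0.0938 + 0.4796 + 0.4762 + 0.3492
  = 1.8424 bits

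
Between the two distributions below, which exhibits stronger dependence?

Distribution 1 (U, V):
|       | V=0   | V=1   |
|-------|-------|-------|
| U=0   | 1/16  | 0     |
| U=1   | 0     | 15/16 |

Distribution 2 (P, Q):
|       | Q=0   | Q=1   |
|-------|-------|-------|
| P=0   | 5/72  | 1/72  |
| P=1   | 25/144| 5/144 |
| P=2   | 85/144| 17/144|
Distribution 1 (U, V):
Marginal P(U) (row sums):
  P(U=0) = 1/16 + 0 = 1/16
  P(U=1) = 0 + 15/16 = 15/16
Marginal P(V) (column sums):
  P(V=0) = 1/16 + 0 = 1/16
  P(V=1) = 0 + 15/16 = 15/16

H(U) = -[(1/16)·log₂(1/16) + (15/16)·log₂(15/16)]
  = 0.2500 + 0.0873
  = 0.3373 bits
H(V) = -[(1/16)·log₂(1/16) + (15/16)·log₂(15/16)]
  = 0.2500 + 0.0873
  = 0.3373 bits
H(U,V) = -[(1/16)·log₂(1/16) + (15/16)·log₂(15/16)]
  = 0.2500 + 0.0873
  = 0.3373 bits

I(U;V) = H(U) + H(V) - H(U,V)
  = 0.3373 + 0.3373 - 0.3373
  = 0.3373 bits

Distribution 2 (P, Q):
Marginal P(P) (row sums):
  P(P=0) = 5/72 + 1/72 = 1/12
  P(P=1) = 25/144 + 5/144 = 5/24
  P(P=2) = 85/144 + 17/144 = 17/24
Marginal P(Q) (column sums):
  P(Q=0) = 5/72 + 25/144 + 85/144 = 5/6
  P(Q=1) = 1/72 + 5/144 + 17/144 = 1/6

H(P) = -[(1/12)·log₂(1/12) + (5/24)·log₂(5/24) + (17/24)·log₂(17/24)]
  = 0.2987 + 0.4715 + 0.3524
  = 1.1226 bits
H(Q) = -[(5/6)·log₂(5/6) + (1/6)·log₂(1/6)]
  = 0.2192 + 0.4308
  = 0.6500 bits
H(P,Q) = -[(5/72)·log₂(5/72) + (1/72)·log₂(1/72) + (25/144)·log₂(25/144) + (5/144)·log₂(5/144) + (85/144)·log₂(85/144) + (17/144)·log₂(17/144)]
  = 0.2672 + 0.0857 + 0.4386 + 0.1683 + 0.4489 + 0.3639
  = 1.7726 bits

I(P;Q) = H(P) + H(Q) - H(P,Q)
  = 1.1226 + 0.6500 - 1.7726
  = 0.0000 bits

I(U;V) = 0.3373 bits > I(P;Q) = 0.0000 bits, so (U, V) has the higher mutual information (stronger dependence).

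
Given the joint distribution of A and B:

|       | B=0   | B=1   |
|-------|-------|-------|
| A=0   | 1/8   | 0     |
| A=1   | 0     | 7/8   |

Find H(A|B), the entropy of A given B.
Marginal P(B) (column sums):
  P(B=0) = 1/8 + 0 = 1/8
  P(B=1) = 0 + 7/8 = 7/8

H(A|B) = -Σ P(A,B)·log₂ P(A|B), where P(A|B) = P(A,B) / P(B)
  (cells with P(A,B) = 0 contribute 0)
  (A=0,B=0): P(A|B) = (1/8)/(1/8) = 1;  -(1/8)·log₂(1) = 0.0000
  (A=1,B=1): P(A|B) = (7/8)/(7/8) = 1;  -(7/8)·log₂(1) = 0.0000
H(A|B) = 0.0000 + 0.0000
  = 0.0000 bits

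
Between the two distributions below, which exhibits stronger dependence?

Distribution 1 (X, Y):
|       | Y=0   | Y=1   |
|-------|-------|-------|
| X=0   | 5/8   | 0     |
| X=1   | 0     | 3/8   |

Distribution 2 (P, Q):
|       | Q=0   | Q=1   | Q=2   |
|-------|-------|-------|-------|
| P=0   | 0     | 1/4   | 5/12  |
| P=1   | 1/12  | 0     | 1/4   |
Distribution 1 (X, Y):
Marginal P(X) (row sums):
  P(X=0) = 5/8 + 0 = 5/8
  P(X=1) = 0 + 3/8 = 3/8
Marginal P(Y) (column sums):
  P(Y=0) = 5/8 + 0 = 5/8
  P(Y=1) = 0 + 3/8 = 3/8

H(X) = -[(5/8)·log₂(5/8) + (3/8)·log₂(3/8)]
  = 0.4238 + 0.5306
  = 0.9544 bits
H(Y) = -[(5/8)·log₂(5/8) + (3/8)·log₂(3/8)]
  = 0.4238 + 0.5306
  = 0.9544 bits
H(X,Y) = -[(5/8)·log₂(5/8) + (3/8)·log₂(3/8)]
  = 0.4238 + 0.5306
  = 0.9544 bits

I(X;Y) = H(X) + H(Y) - H(X,Y)
  = 0.9544 + 0.9544 - 0.9544
  = 0.9544 bits

Distribution 2 (P, Q):
Marginal P(P) (row sums):
  P(P=0) = 0 + 1/4 + 5/12 = 2/3
  P(P=1) = 1/12 + 0 + 1/4 = 1/3
Marginal P(Q) (column sums):
  P(Q=0) = 0 + 1/12 = 1/12
  P(Q=1) = 1/4 + 0 = 1/4
  P(Q=2) = 5/12 + 1/4 = 2/3

H(P) = -[(2/3)·log₂(2/3) + (1/3)·log₂(1/3)]
  = 0.3900 + 0.5283
  = 0.9183 bits
H(Q) = -[(1/12)·log₂(1/12) + (1/4)·log₂(1/4) + (2/3)·log₂(2/3)]
  = 0.2987 + 0.5000 + 0.3900
  = 1.1887 bits
H(P,Q) = -[(1/4)·log₂(1/4) + (5/12)·log₂(5/12) + (1/12)·log₂(1/12) + (1/4)·log₂(1/4)]
  = 0.5000 + 0.5263 + 0.2987 + 0.5000
  = 1.8250 bits

I(P;Q) = H(P) + H(Q) - H(P,Q)
  = 0.9183 + 1.1887 - 1.8250
  = 0.2820 bits

I(X;Y) = 0.9544 bits > I(P;Q) = 0.2820 bits, so (X, Y) has the higher mutual information (stronger dependence).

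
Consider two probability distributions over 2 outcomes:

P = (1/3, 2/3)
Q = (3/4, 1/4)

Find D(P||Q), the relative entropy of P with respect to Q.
D(P||Q) = Σ P(i) log₂(P(i)/Q(i))
  i=0: (1/3) × log₂((1/3)/(3/4)) = (1/3) × log₂(4/9) = -0.3900
  i=1: (2/3) × log₂((2/3)/(1/4)) = (2/3) × log₂(8/3) = 0.9434
D(P||Q) = -0.3900 + 0.9434
  = 0.5534 bits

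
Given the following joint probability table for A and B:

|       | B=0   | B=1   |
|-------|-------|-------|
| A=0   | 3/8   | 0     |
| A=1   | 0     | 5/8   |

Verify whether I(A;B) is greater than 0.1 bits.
Marginal P(A) (row sums):
  P(A=0) = 3/8 + 0 = 3/8
  P(A=1) = 0 + 5/8 = 5/8
Marginal P(B) (column sums):
  P(B=0) = 3/8 + 0 = 3/8
  P(B=1) = 0 + 5/8 = 5/8

H(A) = -[(3/8)·log₂(3/8) + (5/8)·log₂(5/8)]
  = 0.5306 + 0.4238
  = 0.9544 bits
H(B) = -[(3/8)·log₂(3/8) + (5/8)·log₂(5/8)]
  = 0.5306 + 0.4238
  = 0.9544 bits
H(A,B) = -[(3/8)·log₂(3/8) + (5/8)·log₂(5/8)]
  = 0.5306 + 0.4238
  = 0.9544 bits

I(A;B) = H(A) + H(B) - H(A,B)
  = 0.9544 + 0.9544 - 0.9544
  = 0.9544 bits

Yes. I(A;B) = 0.9544 bits, which is > 0.1 bits.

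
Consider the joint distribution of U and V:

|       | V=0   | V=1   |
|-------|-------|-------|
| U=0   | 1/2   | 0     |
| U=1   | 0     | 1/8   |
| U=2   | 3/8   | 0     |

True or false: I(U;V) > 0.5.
Marginal P(U) (row sums):
  P(U=0) = 1/2 + 0 = 1/2
  P(U=1) = 0 + 1/8 = 1/8
  P(U=2) = 3/8 + 0 = 3/8
Marginal P(V) (column sums):
  P(V=0) = 1/2 + 0 + 3/8 = 7/8
  P(V=1) = 0 + 1/8 + 0 = 1/8

H(U) = -[(1/2)·log₂(1/2) + (1/8)·log₂(1/8) + (3/8)·log₂(3/8)]
  = 0.5000 + 0.3750 + 0.5306
  = 1.4056 bits
H(V) = -[(7/8)·log₂(7/8) + (1/8)·log₂(1/8)]
  = 0.1686 + 0.3750
  = 0.5436 bits
H(U,V) = -[(1/2)·log₂(1/2) + (1/8)·log₂(1/8) + (3/8)·log₂(3/8)]
  = 0.5000 + 0.3750 + 0.5306
  = 1.4056 bits

I(U;V) = H(U) + H(V) - H(U,V)
  = 1.4056 + 0.5436 - 1.4056
  = 0.5436 bits

True. I(U;V) = 0.5436 bits, which is > 0.5 bits.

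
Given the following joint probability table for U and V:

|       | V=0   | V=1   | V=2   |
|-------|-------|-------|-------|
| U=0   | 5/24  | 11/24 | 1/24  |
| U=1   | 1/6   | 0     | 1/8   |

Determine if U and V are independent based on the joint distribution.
Marginal P(U) (row sums):
  P(U=0) = 5/24 + 11/24 + 1/24 = 17/24
  P(U=1) = 1/6 + 0 + 1/8 = 7/24
Marginal P(V) (column sums):
  P(V=0) = 5/24 + 1/6 = 3/8
  P(V=1) = 11/24 + 0 = 11/24
  P(V=2) = 1/24 + 1/8 = 1/6

U and V are independent iff P(U=i,V=j) = P(U=i)·P(V=j) for every cell.
  P(U=0)·P(V=0) = 17/24 × 3/8 = 17/64, but P(U=0,V=0) = 5/24 ✗

No, U and V are not independent. Quantitatively, I(U;V) > 0:

H(U) = -[(17/24)·log₂(17/24) + (7/24)·log₂(7/24)]
  = 0.3524 + 0.5185
  = 0.8709 bits
H(V) = -[(3/8)·log₂(3/8) + (11/24)·log₂(11/24) + (1/6)·log₂(1/6)]
  = 0.5306 + 0.5159 + 0.4308
  = 1.4773 bits
H(U,V) = -[(5/24)·log₂(5/24) + (11/24)·log₂(11/24) + (1/24)·log₂(1/24) + (1/6)·log₂(1/6) + (1/8)·log₂(1/8)]
  = 0.4715 + 0.5159 + 0.1910 + 0.4308 + 0.3750
  = 1.9842 bits
I(U;V) = H(U) + H(V) - H(U,V) = 0.8709 + 1.4773 - 1.9842 = 0.3640 bits > 0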